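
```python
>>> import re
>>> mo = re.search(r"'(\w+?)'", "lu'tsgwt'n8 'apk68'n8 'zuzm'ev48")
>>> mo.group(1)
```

'tsgwt'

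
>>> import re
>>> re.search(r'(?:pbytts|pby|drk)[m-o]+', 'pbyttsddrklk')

None

Here nothing in the string fits, so the call returns None.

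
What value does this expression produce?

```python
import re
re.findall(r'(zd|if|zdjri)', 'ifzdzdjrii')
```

['if', 'zd', 'zd']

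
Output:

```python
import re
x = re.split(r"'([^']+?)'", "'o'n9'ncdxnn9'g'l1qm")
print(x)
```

['', 'o', 'n9', 'ncdxnn9', "g'l1qm"]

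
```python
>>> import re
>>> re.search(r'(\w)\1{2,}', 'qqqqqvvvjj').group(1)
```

`\1` has to match the exact text group 1 already captured.
`re.search` scans for the first position where the pattern succeeds.
The match spans [0:5] → 'qqqqq'.
Captured: group 1 = 'q'.

'q'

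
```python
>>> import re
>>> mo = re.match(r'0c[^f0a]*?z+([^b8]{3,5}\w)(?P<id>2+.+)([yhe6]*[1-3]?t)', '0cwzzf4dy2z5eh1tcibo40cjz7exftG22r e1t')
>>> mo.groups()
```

('f4dy', '2z5eh1tcibo40cjz7exftG22r e1', 't')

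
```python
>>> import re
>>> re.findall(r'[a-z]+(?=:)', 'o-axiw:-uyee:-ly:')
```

Because the assertion is zero-width, the text it checks is not consumed and won't appear in the result.
Walking the string: at [2:6] → 'axiw'; at [8:12] → 'uyee'; at [14:16] → 'ly'.
With no groups in the pattern, `findall` gives back each whole match — 3 here.

['axiw', 'uyee', 'ly']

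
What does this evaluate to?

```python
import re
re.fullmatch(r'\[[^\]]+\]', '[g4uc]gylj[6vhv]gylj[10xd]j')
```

None

For `fullmatch`, every character of the input must be accounted for by the pattern.
Here there's no way to consume every character, so the call returns None.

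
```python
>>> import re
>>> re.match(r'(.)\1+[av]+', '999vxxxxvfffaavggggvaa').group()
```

'999v'

`re.match` won't scan ahead — the pattern has to work from the very first character.
The match spans [0:4] → '999v'.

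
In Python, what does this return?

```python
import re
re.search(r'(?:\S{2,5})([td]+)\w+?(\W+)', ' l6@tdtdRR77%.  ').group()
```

This matches 2 to 5 of a non-whitespace character (non-capturing group); then one or more of one of [td] (captured); then one or more of a word character (lazy); then one or more of a non-word character (captured).
The match spans [1:16] → 'l6@tdtdRR77%.  '.

'l6@tdtdRR77%.  '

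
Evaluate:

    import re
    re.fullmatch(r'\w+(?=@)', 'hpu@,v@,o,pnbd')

Lookahead/lookbehind check context without consuming it, so the matched span excludes the asserted characters.
`re.fullmatch` requires the pattern to consume the entire string.
Here the string isn't matched end-to-end, so the call returns None.

None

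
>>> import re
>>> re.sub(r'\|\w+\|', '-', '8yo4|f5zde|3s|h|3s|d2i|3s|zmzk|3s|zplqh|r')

'8yo4-3s-3s-3s-3s-r'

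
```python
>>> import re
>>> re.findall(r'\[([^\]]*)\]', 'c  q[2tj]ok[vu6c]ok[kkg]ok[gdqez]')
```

['2tj', 'vu6c', 'kkg', 'gdqez']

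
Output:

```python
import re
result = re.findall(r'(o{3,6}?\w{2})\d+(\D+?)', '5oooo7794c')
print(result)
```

This matches 3 to 6 of a literal 'o' (lazy), then exactly 2 of a word character (captured); then one or more of a digit; then one or more of a non-digit (lazy) (captured).
Because the quantifier is non-greedy, it stops expanding at the earliest point where the rest of the pattern can succeed.
Matches: at [1:10] match 'oooo7794c', groups = ('oooo7', 'c').
2 groups means the one result is a tuple of 2 captured strings — 1 here.

[('oooo7', 'c')]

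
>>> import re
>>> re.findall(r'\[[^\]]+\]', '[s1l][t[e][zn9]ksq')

Walking the string: at [0:5] → '[s1l]'; at [5:10] → '[t[e]'; at [10:15] → '[zn9]'.
Since nothing is captured, `findall` lists the 3 matched substrings directly.

['[s1l]', '[t[e]', '[zn9]']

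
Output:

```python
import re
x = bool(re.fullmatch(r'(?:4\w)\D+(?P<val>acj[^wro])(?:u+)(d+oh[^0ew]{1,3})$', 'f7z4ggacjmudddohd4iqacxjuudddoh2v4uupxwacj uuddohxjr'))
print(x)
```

`fullmatch` succeeds only if the pattern covers the string from start to end.
Here the pattern can't cover the whole string, so the call returns None, and `bool(None)` is False.

False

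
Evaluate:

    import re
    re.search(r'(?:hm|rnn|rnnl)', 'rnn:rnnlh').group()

'rnn'

`re.search` tries every starting position until one works.
The match spans [0:3] → 'rnn'.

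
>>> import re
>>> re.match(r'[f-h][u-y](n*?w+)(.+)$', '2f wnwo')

None

`re.match` only tries the pattern at the start of the string.
Here position 0 doesn't satisfy it, so the call returns None.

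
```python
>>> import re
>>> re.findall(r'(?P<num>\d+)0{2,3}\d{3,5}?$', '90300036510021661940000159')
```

['903000365100216619400']

This matches one or more of a digit (captured as 'num'); then 2 to 3 of a literal '0', then 3 to 5 of a digit (lazy); then anchored at the end.
Matches: at [0:26] match '90300036510021661940000159', group 1 = '903000365100216619400'.
Because there's exactly one group, `findall` drops the full match and keeps group 1 from the one hit.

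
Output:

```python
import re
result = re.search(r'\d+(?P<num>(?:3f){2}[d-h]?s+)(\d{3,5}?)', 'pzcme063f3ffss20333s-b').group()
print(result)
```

A non-greedy quantifier consumes as few characters as it can — just enough that the remainder of the pattern still matches from where it stops; whatever follows it matches normally.
The match spans [5:17] → '063f3ffss203'.

063f3ffss203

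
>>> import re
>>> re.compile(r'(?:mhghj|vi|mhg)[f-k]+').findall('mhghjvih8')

['mhghj', 'vih']

Since nothing is captured, `findall` lists the 2 matched substrings directly.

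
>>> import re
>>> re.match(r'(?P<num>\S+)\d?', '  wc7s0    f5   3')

None

Pattern: one or more of a non-whitespace character (captured as 'num'); then optionally a digit.
`re.match` only tries the pattern at the start of the string.
Here position 0 doesn't satisfy it, so the call returns None.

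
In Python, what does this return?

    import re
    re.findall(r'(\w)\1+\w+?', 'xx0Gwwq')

['x', 'w']

A backreference is literal: `\1` must see the identical characters the first group matched.
With a single group, `findall` returns only what that group captured — 2 items.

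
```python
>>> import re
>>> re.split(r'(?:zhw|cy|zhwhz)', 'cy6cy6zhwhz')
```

`|` is ordered: at each position the engine commits to the first alternative that works.
Matches to split on: at [0:2] → 'cy'; at [3:5] → 'cy'; at [6:9] → 'zhw'.
The string is cut at each match, leaving 4 pieces.

['', '6', '6', 'hz']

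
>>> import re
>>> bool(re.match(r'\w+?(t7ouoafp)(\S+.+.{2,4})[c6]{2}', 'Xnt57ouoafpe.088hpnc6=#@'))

False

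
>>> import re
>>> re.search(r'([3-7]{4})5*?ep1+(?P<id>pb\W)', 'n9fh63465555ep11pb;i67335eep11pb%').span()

(4, 19)

This matches exactly 4 of a character in [3-7] (captured); then zero or more of the literal '5' (lazy), then the literal 'ep', then one or more of a literal '1'; then the literal 'pb', then a non-word character (captured as 'id').
The match spans [4:19] → '63465555ep11pb;'.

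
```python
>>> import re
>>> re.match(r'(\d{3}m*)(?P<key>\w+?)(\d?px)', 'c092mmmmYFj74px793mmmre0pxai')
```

None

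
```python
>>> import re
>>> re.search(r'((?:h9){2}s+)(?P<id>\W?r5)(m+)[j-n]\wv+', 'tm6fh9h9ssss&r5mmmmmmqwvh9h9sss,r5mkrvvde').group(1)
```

'h9h9sss'

This matches the literal 'h9' repeated 2 times, then one or more of the literal 's' (captured); then optionally a non-word character, then the literal 'r5' (captured as 'id'); then one or more of a literal 'm' (captured); then a character in [j-n]; then a word character, then one or more of a literal 'v'.
`re.search` scans for the first position where the pattern succeeds.
The match spans [24:39] → 'h9h9sss,r5mkrvv'.
Captured: group 1 = 'h9h9sss', group 2 = ',r5', group 3 = 'm'.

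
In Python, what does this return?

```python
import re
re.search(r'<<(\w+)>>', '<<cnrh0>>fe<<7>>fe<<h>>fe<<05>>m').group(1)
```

The match spans [0:9] → '<<cnrh0>>'.
Captured: group 1 = 'cnrh0'.

'cnrh0'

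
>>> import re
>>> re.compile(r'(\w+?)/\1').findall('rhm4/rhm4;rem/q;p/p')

['rhm4', 'p']

`\1` has to match the exact text group 1 already captured.
With a single group, `findall` returns only what that group captured — 2 items.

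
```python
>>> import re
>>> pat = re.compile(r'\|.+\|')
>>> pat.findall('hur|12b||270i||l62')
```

['|12b||270i||']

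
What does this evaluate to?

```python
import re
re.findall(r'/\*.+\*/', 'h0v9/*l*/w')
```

['/*l*/']

No capturing groups, so `findall` returns the 1 full match string.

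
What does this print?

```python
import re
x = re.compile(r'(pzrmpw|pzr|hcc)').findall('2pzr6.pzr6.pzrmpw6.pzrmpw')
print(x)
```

['pzr', 'pzr', 'pzrmpw', 'pzrmpw']

Branches in `(...|...)` are attempted left-to-right; the first branch that allows the whole pattern to succeed is taken.
`findall` collects group 1 from each match (4 total).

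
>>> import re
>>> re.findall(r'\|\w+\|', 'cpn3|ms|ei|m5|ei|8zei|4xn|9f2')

['|ms|', '|m5|', '|8zei|']

Since nothing is captured, `findall` lists the 3 matched substrings directly.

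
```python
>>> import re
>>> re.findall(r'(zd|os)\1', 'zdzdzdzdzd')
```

`\1` is not a pattern — it's the concrete string captured by group 1, re-applied verbatim.
Matches: at [0:4] match 'zdzd', group 1 = 'zd'; at [4:8] match 'zdzd', group 1 = 'zd'.
With a single group, `findall` returns only what that group captured — 2 items.

['zd', 'zd']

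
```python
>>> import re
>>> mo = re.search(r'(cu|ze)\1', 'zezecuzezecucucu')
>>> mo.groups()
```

('ze',)

`\1` has to match the exact text group 1 already captured.
`search` walks the string left to right and returns the first match it finds.
The match spans [0:4] → 'zeze'.
Captured: group 1 = 'ze'.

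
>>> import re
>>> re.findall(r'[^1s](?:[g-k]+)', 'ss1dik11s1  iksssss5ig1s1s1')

The pattern matches any character except [1s]; then one or more of a character in [g-k] (non-capturing group).
With no groups in the pattern, `findall` gives back each whole match — 3 here.

['dik', ' ik', '5ig']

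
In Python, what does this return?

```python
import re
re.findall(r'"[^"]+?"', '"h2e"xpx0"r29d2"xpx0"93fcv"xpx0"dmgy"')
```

['"h2e"', '"r29d2"', '"93fcv"', '"dmgy"']

Scanning left to right: at [0:5] → '"h2e"'; at [9:16] → '"r29d2"'; at [20:27] → '"93fcv"'; at [31:37] → '"dmgy"'.
Since nothing is captured, `findall` lists the 4 matched substrings directly.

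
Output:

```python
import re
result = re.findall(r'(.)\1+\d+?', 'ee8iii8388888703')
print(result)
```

['e', 'i', '8']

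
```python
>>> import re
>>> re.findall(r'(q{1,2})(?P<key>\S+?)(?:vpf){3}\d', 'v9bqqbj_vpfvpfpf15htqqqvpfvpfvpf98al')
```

The pattern matches 1 to 2 of a literal 'q' (captured); then one or more of a non-whitespace character (lazy) (captured as 'key'); then the literal 'vpf' repeated 3 times, then a digit.
`findall` packs the 2 group values into a tuple for every match.

[('qq', 'bj_vpfvpfpf15htqqq')]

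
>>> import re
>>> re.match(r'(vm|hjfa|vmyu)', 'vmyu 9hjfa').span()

With `match`, the pattern is implicitly anchored at the beginning.
The match spans [0:2] → 'vm'.

(0, 2)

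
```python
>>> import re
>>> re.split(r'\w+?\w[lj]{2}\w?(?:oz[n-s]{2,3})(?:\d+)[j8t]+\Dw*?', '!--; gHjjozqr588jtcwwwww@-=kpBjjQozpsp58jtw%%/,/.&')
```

['!--; ', 'wwwww@-=', '%%/,/.&']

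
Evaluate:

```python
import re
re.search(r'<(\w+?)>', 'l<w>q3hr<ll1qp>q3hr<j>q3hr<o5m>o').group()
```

The match spans [1:4] → '<w>'.

'<w>'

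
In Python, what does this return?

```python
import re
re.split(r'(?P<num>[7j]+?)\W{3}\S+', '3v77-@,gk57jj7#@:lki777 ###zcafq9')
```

['3v', '77', ' ###zcafq9']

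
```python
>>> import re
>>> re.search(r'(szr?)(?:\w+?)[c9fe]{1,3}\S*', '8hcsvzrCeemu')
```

None

Pattern: the literal 'sz', then optionally a literal 'r' (captured); then one or more of a word character (lazy) (non-capturing group); then 1 to 3 of one of [c9fe], then zero or more of a non-whitespace character.
`re.search` scans for the first position where the pattern succeeds.
Here no position works, so the call returns None.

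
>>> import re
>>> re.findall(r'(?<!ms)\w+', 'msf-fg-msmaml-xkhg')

['msf', 'fg', 'msmaml', 'xkhg']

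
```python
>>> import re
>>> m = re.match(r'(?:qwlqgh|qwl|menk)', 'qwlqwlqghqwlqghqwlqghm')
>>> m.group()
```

'qwl'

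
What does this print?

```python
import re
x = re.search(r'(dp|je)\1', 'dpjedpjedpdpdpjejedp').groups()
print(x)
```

`\1` is not a pattern — it's the concrete string captured by group 1, re-applied verbatim.
Unlike `match`, `search` isn't anchored — it looks for the pattern anywhere in the string.
The match spans [8:12] → 'dpdp'.
Captured: group 1 = 'dp'.

('dp',)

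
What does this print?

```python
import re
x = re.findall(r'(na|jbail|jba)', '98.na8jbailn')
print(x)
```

['na', 'jbail']

Alternation isn't longest-match — the leftmost alternative that fits at this position is chosen.
Walking the string: at [3:5] match 'na', group 1 = 'na'; at [6:11] match 'jbail', group 1 = 'jbail'.
One capturing group, so `findall` returns just the captured substring from each match — 2 in all.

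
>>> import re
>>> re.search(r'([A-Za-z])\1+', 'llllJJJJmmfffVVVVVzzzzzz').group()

A backreference is literal: `\1` must see the identical characters the first group matched.
The match spans [0:4] → 'llll'.

'llll'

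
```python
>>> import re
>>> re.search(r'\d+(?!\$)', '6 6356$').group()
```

'6'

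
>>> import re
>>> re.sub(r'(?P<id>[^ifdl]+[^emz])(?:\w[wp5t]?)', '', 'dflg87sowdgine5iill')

The pattern matches one or more of any character except [ifdl], then any character except [emz] (captured as 'id'); then a word character, then optionally one of [wp5t] (non-capturing group).
Matches: at [3:11] → 'g87sowdg'; at [12:17] → 'ne5ii'.
`sub` substitutes '' at each match site.

'dflill'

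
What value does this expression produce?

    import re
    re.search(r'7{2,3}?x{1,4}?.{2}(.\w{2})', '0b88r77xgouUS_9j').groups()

Pattern: 2 to 3 of a literal '7' (lazy), then 1 to 4 of a literal 'x' (lazy), then exactly 2 of any character; then any character, then exactly 2 of a word character (captured).
`search` walks the string left to right and returns the first match it finds.
The match spans [5:13] → '77xgouUS'.
Captured: group 1 = 'uUS'.

('uUS',)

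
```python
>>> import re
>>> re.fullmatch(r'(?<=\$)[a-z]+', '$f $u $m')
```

None

For `fullmatch`, every character of the input must be accounted for by the pattern.
Here the pattern can't cover the whole string, so the call returns None.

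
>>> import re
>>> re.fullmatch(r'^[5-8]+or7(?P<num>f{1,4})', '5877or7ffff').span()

The pattern matches anchored at the start of the string; then one or more of a character in [5-8], then the literal 'or7'; then 1 to 4 of a literal 'f' (captured as 'num').
`re.fullmatch` is like wrapping the pattern in `^…$` (in single-line mode).
The match spans [0:11] → '5877or7ffff'.
Captured: group 1 = 'ffff'.

(0, 11)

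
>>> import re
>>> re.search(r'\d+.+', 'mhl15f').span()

(3, 6)

The match spans [3:6] → '15f'.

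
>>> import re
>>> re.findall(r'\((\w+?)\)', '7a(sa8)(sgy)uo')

One capturing group, so `findall` returns just the captured substring from each match — 2 in all.

['sa8', 'sgy']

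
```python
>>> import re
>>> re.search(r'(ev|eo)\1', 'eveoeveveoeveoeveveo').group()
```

'evev'

After group 1 captures some text, `\1` only succeeds where that same text appears again.
The match spans [4:8] → 'evev'.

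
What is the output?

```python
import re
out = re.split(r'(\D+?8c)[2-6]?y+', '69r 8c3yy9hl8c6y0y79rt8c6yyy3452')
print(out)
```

['69', 'r 8c', '9', 'hl8c', '0y79', 'rt8c', '3452']

The group in the pattern means `split` returns the separators' captures alongside the pieces.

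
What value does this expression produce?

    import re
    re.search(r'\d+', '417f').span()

The pattern matches one or more of a digit.
`re.search` tries every starting position until one works.
The match spans [0:3] → '417'.

(0, 3)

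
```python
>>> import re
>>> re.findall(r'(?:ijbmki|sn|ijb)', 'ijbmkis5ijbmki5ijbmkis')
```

['ijbmki', 'ijbmki', 'ijbmki']

Branches in `(...|...)` are attempted left-to-right; the first branch that allows the whole pattern to succeed is taken.
Scanning left to right: at [0:6] → 'ijbmki'; at [8:14] → 'ijbmki'; at [15:21] → 'ijbmki'.
Since nothing is captured, `findall` lists the 3 matched substrings directly.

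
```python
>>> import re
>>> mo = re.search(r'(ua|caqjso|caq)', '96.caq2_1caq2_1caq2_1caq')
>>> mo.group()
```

Unlike `match`, `search` isn't anchored — it looks for the pattern anywhere in the string.
The match spans [3:6] → 'caq'.
Captured: group 1 = 'caq'.

'caq'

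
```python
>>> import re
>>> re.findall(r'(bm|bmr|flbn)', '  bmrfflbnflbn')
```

['bm', 'flbn', 'flbn']

Alternation tries branches left to right and keeps the first one that lets the overall match succeed at that position.
Scanning left to right: at [2:4] match 'bm', group 1 = 'bm'; at [6:10] match 'flbn', group 1 = 'flbn'; at [10:14] match 'flbn', group 1 = 'flbn'.
`findall` collects group 1 from each match (3 total).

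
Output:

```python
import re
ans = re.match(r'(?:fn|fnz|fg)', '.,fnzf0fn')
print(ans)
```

`match` is anchored at position 0; if the pattern doesn't fit there, it returns None.
Here the pattern fails at index 0, so the call returns None.

None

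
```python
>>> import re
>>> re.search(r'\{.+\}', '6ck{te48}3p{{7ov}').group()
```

'{te48}3p{{7ov}'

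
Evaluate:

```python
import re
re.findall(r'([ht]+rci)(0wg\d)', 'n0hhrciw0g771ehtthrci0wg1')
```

[('htthrci', '0wg1')]

Pattern: one or more of one of [ht], then the literal 'rci' (captured); then the literal '0wg', then a digit (captured).
Matches: at [14:25] match 'htthrci0wg1', groups = ('htthrci', '0wg1').
`findall` packs the 2 group values into a tuple for every match.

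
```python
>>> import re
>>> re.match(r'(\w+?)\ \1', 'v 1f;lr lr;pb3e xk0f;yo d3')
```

`\1` is not a pattern — it's the concrete string captured by group 1, re-applied verbatim.
`re.match` only tries the pattern at the start of the string.
Here the string doesn't start with a match, so the call returns None.

None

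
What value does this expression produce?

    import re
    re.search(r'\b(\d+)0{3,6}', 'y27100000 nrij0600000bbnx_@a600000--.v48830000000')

This matches a word boundary (`\b`, zero-width); then one or more of a digit (captured); then 3 to 6 of a literal '0'.
`re.search` tries every starting position until one works.
Here the pattern never matches, so the call returns None.

None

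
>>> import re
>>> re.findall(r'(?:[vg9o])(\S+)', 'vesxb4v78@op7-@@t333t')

['esxb4v78@op7-@@t333t']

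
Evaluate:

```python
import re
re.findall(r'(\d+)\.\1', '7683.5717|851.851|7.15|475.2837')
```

`\1` has to match the exact text group 1 already captured.
Walking the string: at [10:17] match '851.851', group 1 = '851'.
With a single group, `findall` returns only what that group captured — 1 item.

['851']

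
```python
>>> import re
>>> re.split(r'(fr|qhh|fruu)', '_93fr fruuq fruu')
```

['_93', 'fr', ' ', 'fr', 'uuq ', 'fr', 'uu']

The regex engine tests alternatives in the order written; an earlier branch that matches wins even if a later one would match more.
With a capturing group present, the delimiter's captured portion is kept in the result list.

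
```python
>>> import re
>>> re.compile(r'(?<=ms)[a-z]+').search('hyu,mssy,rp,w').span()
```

(6, 8)

Lookahead/lookbehind check context without consuming it, so the matched span excludes the asserted characters.
The match spans [6:8] → 'sy'.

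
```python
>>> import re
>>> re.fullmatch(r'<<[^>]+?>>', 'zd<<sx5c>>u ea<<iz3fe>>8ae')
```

`re.fullmatch` requires the pattern to consume the entire string.
Here the pattern can't cover the whole string, so the call returns None.

None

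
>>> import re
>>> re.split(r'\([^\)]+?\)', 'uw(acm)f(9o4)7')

Splitting on the pattern gives 3 pieces.

['uw', 'f', '7']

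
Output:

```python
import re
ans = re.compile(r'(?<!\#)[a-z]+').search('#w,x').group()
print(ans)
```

`(?!…)`/`(?<!…)` only lets a position through if the neighbouring text does NOT match; no characters are consumed.
`re.search` scans for the first position where the pattern succeeds.
The match spans [3:4] → 'x'.

x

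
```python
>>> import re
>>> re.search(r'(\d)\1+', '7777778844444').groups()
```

The backreference `\1` re-matches whatever the first group consumed, character for character.
`re.search` tries every starting position until one works.
The match spans [0:6] → '777777'.
Captured: group 1 = '7'.

('7',)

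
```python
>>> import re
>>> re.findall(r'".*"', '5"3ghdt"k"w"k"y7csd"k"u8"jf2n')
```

Matches: at [1:25] → '"3ghdt"k"w"k"y7csd"k"u8"'.
With no groups in the pattern, `findall` gives back each whole match — 1 here.

['"3ghdt"k"w"k"y7csd"k"u8"']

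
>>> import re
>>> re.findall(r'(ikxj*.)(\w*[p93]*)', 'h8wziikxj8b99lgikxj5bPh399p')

This matches the literal 'ikx', then zero or more of the literal 'j', then any character (captured); then zero or more of a word character, then zero or more of one of [p93] (captured).
Walking the string: at [5:27] match 'ikxj8b99lgikxj5bPh399p', groups = ('ikxj8', 'b99lgikxj5bPh399p').
With 2 capturing groups, `findall` returns a 2-tuple per match.

[('ikxj8', 'b99lgikxj5bPh399p')]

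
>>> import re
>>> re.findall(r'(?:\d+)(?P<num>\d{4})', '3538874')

This matches one or more of a digit (non-capturing group); then exactly 4 of a digit (captured as 'num').
Scanning left to right: at [0:7] match '3538874', group 1 = '8874'.
One capturing group, so `findall` returns just the captured substring from the one match — 1 in all.

['8874']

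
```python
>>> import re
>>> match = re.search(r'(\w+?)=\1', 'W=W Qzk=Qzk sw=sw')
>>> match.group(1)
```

'W'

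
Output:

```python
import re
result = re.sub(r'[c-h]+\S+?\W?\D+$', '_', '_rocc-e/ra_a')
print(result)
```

_ro_

The pattern matches one or more of a character in [c-h]; then one or more of a non-whitespace character (lazy), then optionally a non-word character; then one or more of a non-digit; then anchored at the end.
Matches: at [3:12] → 'cc-e/ra_a'.
`sub` substitutes '_' at each match site.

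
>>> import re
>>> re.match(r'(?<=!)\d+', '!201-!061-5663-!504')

The lookaround is zero-width — it requires the adjacent text to match without consuming it, so the asserted text isn't part of the match.
`re.match` only tries the pattern at the start of the string.
Here the string doesn't start with a match, so the call returns None.

None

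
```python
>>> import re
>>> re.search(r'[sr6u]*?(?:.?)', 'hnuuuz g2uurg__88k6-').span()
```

(0, 1)

The pattern matches zero or more of one of [sr6u] (lazy); then optionally any character (non-capturing group).
The match spans [0:1] → 'h'.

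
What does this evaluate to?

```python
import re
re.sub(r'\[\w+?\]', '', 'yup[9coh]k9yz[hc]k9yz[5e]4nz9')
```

'yupk9yzk9yz4nz9'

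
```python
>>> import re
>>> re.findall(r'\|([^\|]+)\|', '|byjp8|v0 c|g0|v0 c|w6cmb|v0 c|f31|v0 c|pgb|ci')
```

['byjp8', 'g0', 'w6cmb', 'f31', 'pgb']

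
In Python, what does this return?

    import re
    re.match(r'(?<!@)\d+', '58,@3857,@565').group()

'58'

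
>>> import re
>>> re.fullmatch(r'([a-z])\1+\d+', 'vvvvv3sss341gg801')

None

`\1` has to match the exact text group 1 already captured.
For `fullmatch`, every character of the input must be accounted for by the pattern.
Here there's no way to consume every character, so the call returns None.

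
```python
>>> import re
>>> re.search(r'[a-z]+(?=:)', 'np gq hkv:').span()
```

(6, 9)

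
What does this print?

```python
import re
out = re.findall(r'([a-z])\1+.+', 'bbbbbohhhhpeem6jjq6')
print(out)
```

['b']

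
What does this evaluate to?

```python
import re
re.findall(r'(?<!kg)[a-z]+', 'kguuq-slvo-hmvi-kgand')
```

The negative lookaround is zero-width — it rules out positions where the adjacent text would match, without consuming anything.
Matches: at [0:5] → 'kguuq'; at [6:10] → 'slvo'; at [11:15] → 'hmvi'; at [16:21] → 'kgand'.
With no groups in the pattern, `findall` gives back each whole match — 4 here.

['kguuq', 'slvo', 'hmvi', 'kgand']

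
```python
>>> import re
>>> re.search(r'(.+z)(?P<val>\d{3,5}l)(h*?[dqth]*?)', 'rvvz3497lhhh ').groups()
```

('rvvz', '3497l', '')

Pattern: one or more of any character, then the literal 'z' (captured); then 3 to 5 of a digit, then the literal 'l' (captured as 'val'); then zero or more of the literal 'h' (lazy), then zero or more of one of [dqth] (lazy) (captured).
Unlike `match`, `search` isn't anchored — it looks for the pattern anywhere in the string.
The match spans [0:9] → 'rvvz3497l'.
Captured: group 1 = 'rvvz', group 2 = '3497l', group 3 = ''.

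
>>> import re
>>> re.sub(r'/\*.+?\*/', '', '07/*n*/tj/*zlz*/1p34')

'07tj1p34'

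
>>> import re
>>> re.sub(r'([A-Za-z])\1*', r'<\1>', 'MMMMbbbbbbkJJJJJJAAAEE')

'<M><b><k><J><A><E>'

A backreference is literal: `\1` must see the identical characters the first group matched.
Matches: at [0:4] → 'MMMM'; at [4:10] → 'bbbbbb'; at [10:11] → 'k'; at [11:17] → 'JJJJJJ'; at [17:20] → 'AAA'; ….
`\1` in the replacement pulls in group 1's text for each match.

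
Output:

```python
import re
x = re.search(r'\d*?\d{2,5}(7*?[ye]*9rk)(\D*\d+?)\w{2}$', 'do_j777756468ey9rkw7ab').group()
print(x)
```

777756468ey9rkw7ab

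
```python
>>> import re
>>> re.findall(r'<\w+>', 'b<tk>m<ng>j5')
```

['<tk>', '<ng>']

Walking the string: at [1:5] → '<tk>'; at [6:10] → '<ng>'.
With no groups in the pattern, `findall` gives back each whole match — 2 here.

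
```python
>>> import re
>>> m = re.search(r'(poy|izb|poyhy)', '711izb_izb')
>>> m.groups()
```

The match spans [3:6] → 'izb'.
Captured: group 1 = 'izb'.

('izb',)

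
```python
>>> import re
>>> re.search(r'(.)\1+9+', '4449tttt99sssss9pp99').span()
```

(0, 4)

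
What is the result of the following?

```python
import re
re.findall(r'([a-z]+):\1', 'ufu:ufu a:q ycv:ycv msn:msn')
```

The backreference `\1` re-matches whatever the first group consumed, character for character.
Walking the string: at [0:7] match 'ufu:ufu', group 1 = 'ufu'; at [12:19] match 'ycv:ycv', group 1 = 'ycv'; at [20:27] match 'msn:msn', group 1 = 'msn'.
With a single group, `findall` returns only what that group captured — 3 items.

['ufu', 'ycv', 'msn']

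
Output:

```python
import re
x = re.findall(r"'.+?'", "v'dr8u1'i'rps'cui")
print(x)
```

A `+?`/`*?`/`{m,n}?` starts at its minimum and grows only as far as needed for what follows to match.
With no groups in the pattern, `findall` gives back each whole match — 2 here.

["'dr8u1'", "'rps'"]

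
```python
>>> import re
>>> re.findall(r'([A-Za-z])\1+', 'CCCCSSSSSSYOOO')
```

['C', 'S', 'O']

The backreference `\1` re-matches whatever the first group consumed, character for character.
Matches: at [0:4] match 'CCCC', group 1 = 'C'; at [4:10] match 'SSSSSS', group 1 = 'S'; at [11:14] match 'OOO', group 1 = 'O'.
With a single group, `findall` returns only what that group captured — 3 items.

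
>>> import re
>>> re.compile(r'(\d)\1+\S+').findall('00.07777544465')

['0']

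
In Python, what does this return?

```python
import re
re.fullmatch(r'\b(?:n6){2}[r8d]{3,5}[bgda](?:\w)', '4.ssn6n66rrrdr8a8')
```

This matches a word boundary (`\b`, zero-width); then the literal 'n6' repeated 2 times, then 3 to 5 of one of [r8d], then one of [bgda]; then a word character (non-capturing group).
`re.fullmatch` requires the pattern to consume the entire string.
Here the pattern can't cover the whole string, so the call returns None.

None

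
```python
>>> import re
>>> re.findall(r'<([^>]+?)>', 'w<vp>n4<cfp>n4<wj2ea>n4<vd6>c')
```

Because there's exactly one group, `findall` drops the full match and keeps group 1 from each hit.

['vp', 'cfp', 'wj2ea', 'vd6']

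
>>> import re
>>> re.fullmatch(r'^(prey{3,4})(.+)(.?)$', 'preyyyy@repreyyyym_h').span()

The pattern matches anchored at the start of the string; then the literal 'pre', then 3 to 4 of a literal 'y' (captured); then one or more of any character (captured); then optionally any character (captured); then anchored at the end.
`re.fullmatch` requires the pattern to consume the entire string.
The match spans [0:20] → 'preyyyy@repreyyyym_h'.
Captured: group 1 = 'preyyyy', group 2 = '@repreyyyym_h', group 3 = ''.

(0, 20)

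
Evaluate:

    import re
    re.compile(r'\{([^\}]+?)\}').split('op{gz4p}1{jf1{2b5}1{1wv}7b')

Because the pattern has a capturing group, `split` also inserts each captured text between the pieces.

['op', 'gz4p', '1', 'jf1{2b5', '1', '1wv', '7b']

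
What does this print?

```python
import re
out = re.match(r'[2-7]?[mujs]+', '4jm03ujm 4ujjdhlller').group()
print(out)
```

4jm

This matches optionally a character in [2-7]; then one or more of one of [mujs].
`re.match` only tries the pattern at the start of the string.
The match spans [0:3] → '4jm'.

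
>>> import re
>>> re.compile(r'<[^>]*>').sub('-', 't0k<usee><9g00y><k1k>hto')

Matches: at [3:9] → '<usee>'; at [9:16] → '<9g00y>'; at [16:21] → '<k1k>'.
`sub` substitutes '-' at each match site.

't0k---hto'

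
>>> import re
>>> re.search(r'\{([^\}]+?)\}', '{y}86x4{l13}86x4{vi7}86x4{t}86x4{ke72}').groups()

('y',)

The match spans [0:3] → '{y}'.
Captured: group 1 = 'y'.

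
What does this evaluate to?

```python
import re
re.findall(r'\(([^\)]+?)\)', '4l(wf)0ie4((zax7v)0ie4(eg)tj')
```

['wf', '(zax7v', 'eg']

Walking the string: at [2:6] match '(wf)', group 1 = 'wf'; at [10:18] match '((zax7v)', group 1 = '(zax7v'; at [22:26] match '(eg)', group 1 = 'eg'.
`findall` collects group 1 from each match (3 total).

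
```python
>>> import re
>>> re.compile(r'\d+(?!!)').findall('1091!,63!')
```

A negative assertion filters positions out without eating any characters.
Matches: at [0:3] → '109'; at [6:7] → '6'.
With no groups in the pattern, `findall` gives back each whole match — 2 here.

['109', '6']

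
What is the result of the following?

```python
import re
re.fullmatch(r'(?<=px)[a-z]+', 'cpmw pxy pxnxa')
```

Lookahead/lookbehind check context without consuming it, so the matched span excludes the asserted characters.
`fullmatch` succeeds only if the pattern covers the string from start to end.
Here the pattern can't cover the whole string, so the call returns None.

None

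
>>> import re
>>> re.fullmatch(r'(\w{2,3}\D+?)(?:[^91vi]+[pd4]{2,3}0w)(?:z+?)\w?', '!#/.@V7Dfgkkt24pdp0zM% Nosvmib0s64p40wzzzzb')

None

Pattern: 2 to 3 of a word character, then one or more of a non-digit (lazy) (captured); then one or more of any character except [91vi], then 2 to 3 of one of [pd4], then the literal '0w' (non-capturing group); then one or more of a literal 'z' (lazy) (non-capturing group); then optionally a word character.
`fullmatch` succeeds only if the pattern covers the string from start to end.
Here the string isn't matched end-to-end, so the call returns None.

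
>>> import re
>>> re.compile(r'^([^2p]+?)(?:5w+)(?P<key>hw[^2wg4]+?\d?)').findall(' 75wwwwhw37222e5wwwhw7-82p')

[(' 7', 'hw37')]

The pattern matches anchored at the start of the string; then one or more of any character except [2p] (lazy) (captured); then a literal '5', then one or more of the literal 'w' (non-capturing group); then the literal 'hw', then one or more of any character except [2wg4] (lazy), then optionally a digit (captured as 'key').
With the lazy modifier that quantifier settles for the fewest repetitions that let the rest of the pattern succeed (the atoms after it are unaffected and can still be greedy).
Scanning left to right: at [0:11] match ' 75wwwwhw37', groups = (' 7', 'hw37').
`findall` packs the 2 group values into a tuple for every match.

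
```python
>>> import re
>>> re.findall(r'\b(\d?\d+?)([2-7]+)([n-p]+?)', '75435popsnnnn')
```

A `+?`/`*?`/`{m,n}?` starts at its minimum and grows only as far as needed for what follows to match.
3 groups means the one result is a tuple of 3 captured strings — 1 here.

[('75', '435', 'p')]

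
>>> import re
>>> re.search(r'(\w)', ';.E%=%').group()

'E'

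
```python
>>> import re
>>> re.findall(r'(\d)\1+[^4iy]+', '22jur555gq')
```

`\1` is not a pattern — it's the concrete string captured by group 1, re-applied verbatim.
Walking the string: at [0:10] match '22jur555gq', group 1 = '2'.
One capturing group, so `findall` returns just the captured substring from the one match — 1 in all.

['2']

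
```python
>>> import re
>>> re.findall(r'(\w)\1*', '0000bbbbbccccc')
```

The backreference `\1` re-matches whatever the first group consumed, character for character.
Walking the string: at [0:4] match '0000', group 1 = '0'; at [4:9] match 'bbbbb', group 1 = 'b'; at [9:14] match 'ccccc', group 1 = 'c'.
One capturing group, so `findall` returns just the captured substring from each match — 3 in all.

['0', 'b', 'c']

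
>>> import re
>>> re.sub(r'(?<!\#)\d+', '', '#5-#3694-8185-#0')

'#5-#3--#0'

`(?!…)`/`(?<!…)` only lets a position through if the neighbouring text does NOT match; no characters are consumed.
`sub` substitutes '' at each match site.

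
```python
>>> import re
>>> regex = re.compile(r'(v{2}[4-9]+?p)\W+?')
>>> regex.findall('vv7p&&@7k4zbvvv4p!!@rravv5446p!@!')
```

['vv7p', 'vv4p', 'vv5446p']

Pattern: exactly 2 of the literal 'v', then one or more of a character in [4-9] (lazy), then a literal 'p' (captured); then one or more of a non-word character (lazy).
Scanning left to right: at [0:5] match 'vv7p&', group 1 = 'vv7p'; at [13:18] match 'vv4p!', group 1 = 'vv4p'; at [23:31] match 'vv5446p!', group 1 = 'vv5446p'.
One capturing group, so `findall` returns just the captured substring from each match — 3 in all.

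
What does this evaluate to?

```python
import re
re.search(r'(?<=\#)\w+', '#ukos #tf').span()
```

(1, 5)

The `(?=…)`/`(?<=…)` assertion just peeks at neighbouring text; it doesn't advance the match position.
`re.search` tries every starting position until one works.
The match spans [1:5] → 'ukos'.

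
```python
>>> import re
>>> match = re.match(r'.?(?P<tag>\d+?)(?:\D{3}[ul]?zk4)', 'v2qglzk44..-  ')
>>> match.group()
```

This matches optionally any character; then one or more of a digit (lazy) (captured as 'tag'); then exactly 3 of a non-digit, then optionally one of [ul], then the literal 'zk4' (non-capturing group).
With `match`, the pattern is implicitly anchored at the beginning.
The match spans [0:8] → 'v2qglzk4'.
Captured: group 1 = '2'.

'v2qglzk4'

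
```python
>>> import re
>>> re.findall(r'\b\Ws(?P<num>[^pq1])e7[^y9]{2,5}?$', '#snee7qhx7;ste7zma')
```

['t']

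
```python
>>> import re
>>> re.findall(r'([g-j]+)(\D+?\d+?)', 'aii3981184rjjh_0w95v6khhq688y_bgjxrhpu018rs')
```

Lazy quantifiers expand one character at a time until the remainder of the pattern can match.
2 groups means each result is a tuple of 2 captured strings — 4 here.

[('i', 'i3'), ('jjh', '_0'), ('hh', 'q6'), ('gj', 'xrhpu0')]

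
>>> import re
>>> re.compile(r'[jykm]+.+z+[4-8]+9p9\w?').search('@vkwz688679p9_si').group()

The match spans [2:14] → 'kwz688679p9_'.

'kwz688679p9_'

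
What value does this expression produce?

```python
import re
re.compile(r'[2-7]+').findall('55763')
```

The pattern matches one or more of a character in [2-7].
Scanning left to right: at [0:5] → '55763'.
No capturing groups, so `findall` returns the 1 full match string.

['55763']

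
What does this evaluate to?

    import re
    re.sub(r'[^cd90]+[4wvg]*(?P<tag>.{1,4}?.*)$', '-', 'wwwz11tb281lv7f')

Every occurrence is swapped for '-'.

'-'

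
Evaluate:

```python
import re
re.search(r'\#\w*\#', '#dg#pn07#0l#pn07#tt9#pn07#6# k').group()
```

'#dg#'

The match spans [0:4] → '#dg#'.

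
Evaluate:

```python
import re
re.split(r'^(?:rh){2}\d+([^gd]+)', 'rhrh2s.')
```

['', 's.', '']

This matches anchored at the start of the string; then the literal 'rh' repeated 2 times, then one or more of a digit; then one or more of any character except [gd] (captured).
Matches to split on: at [0:7] → 'rhrh2s.'.
The group in the pattern means `split` returns the separators' captures alongside the pieces.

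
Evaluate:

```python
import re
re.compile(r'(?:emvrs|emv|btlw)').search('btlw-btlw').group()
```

'btlw'

The match spans [0:4] → 'btlw'.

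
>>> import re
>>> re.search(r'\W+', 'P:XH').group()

The pattern matches one or more of a non-word character.
Unlike `match`, `search` isn't anchored — it looks for the pattern anywhere in the string.
The match spans [1:2] → ':'.

':'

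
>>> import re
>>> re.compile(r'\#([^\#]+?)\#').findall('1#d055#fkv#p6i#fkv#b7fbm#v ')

['d055', 'p6i', 'b7fbm']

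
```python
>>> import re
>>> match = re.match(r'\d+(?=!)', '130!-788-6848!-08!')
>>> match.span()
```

The lookaround is zero-width — it requires the adjacent text to match without consuming it, so the asserted text isn't part of the match.
`re.match` won't scan ahead — the pattern has to work from the very first character.
The match spans [0:3] → '130'.

(0, 3)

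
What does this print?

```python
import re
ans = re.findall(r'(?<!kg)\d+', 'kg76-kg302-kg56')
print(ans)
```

['6', '02', '6']

A negative assertion filters positions out without eating any characters.
Walking the string: at [3:4] → '6'; at [8:10] → '02'; at [14:15] → '6'.
`findall` yields the raw match text (3 of them) because the pattern has no groups.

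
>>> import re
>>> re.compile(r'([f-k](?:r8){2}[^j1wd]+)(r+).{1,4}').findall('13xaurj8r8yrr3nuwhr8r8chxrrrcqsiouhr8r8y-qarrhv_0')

Pattern: a character in [f-k], then the literal 'r8' repeated 2 times, then one or more of any character except [j1wd] (captured); then one or more of a literal 'r' (captured); then 1 to 4 of any character.
With 2 capturing groups, `findall` returns a 2-tuple per match.

[('hr8r8chxrrrcqsiouhr8r8y-qar', 'r')]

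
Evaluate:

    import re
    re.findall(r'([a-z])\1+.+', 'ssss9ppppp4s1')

['s']

The backreference `\1` re-matches whatever the first group consumed, character for character.
Walking the string: at [0:13] match 'ssss9ppppp4s1', group 1 = 's'.
Because there's exactly one group, `findall` drops the full match and keeps group 1 from the one hit.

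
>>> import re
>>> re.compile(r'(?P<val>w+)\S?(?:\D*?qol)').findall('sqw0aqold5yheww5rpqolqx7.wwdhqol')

['w', 'ww', 'ww']

This matches one or more of a literal 'w' (captured as 'val'); then optionally a non-whitespace character; then zero or more of a non-digit (lazy), then the literal 'qol' (non-capturing group).
Scanning left to right: at [2:8] match 'w0aqol', group 1 = 'w'; at [13:21] match 'ww5rpqol', group 1 = 'ww'; at [25:32] match 'wwdhqol', group 1 = 'ww'.
`findall` collects group 1 from each match (3 total).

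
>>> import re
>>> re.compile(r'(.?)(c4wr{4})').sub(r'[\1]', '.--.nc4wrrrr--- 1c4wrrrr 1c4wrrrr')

The pattern matches optionally any character (captured); then the literal 'c4w', then exactly 4 of the literal 'r' (captured).
Matches: at [4:12] → 'nc4wrrrr'; at [16:24] → '1c4wrrrr'; at [25:33] → '1c4wrrrr'.
`\1` in the replacement pulls in group 1's text for each match.

'.--.[n]--- [1] [1]'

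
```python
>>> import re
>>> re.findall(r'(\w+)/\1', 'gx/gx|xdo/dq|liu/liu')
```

['gx', 'liu']

After group 1 captures some text, `\1` only succeeds where that same text appears again.
Matches: at [0:5] match 'gx/gx', group 1 = 'gx'; at [13:20] match 'liu/liu', group 1 = 'liu'.
Because there's exactly one group, `findall` drops the full match and keeps group 1 from each hit.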